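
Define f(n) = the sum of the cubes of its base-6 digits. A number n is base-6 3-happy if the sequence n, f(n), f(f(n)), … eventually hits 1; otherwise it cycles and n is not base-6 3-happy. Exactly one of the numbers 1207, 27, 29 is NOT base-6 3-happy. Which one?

1207: 1207 → 180 → 125 → 160 → 136 → 155 → 190 → 190  — repeats 190 (not base-6 3-happy)
27: 27 → 91 → 36 → 1  — reaches 1 (base-6 3-happy)
29: 29 → 189 → 153 → 92 → 43 → 3 → 27 → 91 → 36 → 1  — reaches 1 (base-6 3-happy)

1207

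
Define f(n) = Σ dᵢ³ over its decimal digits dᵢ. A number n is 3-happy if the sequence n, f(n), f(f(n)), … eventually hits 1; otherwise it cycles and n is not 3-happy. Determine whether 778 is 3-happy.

3-happy

778 → 7³ + 7³ + 8³ = 1198
1198 → 1³ + 1³ + 9³ + 8³ = 1243
1243 → 1³ + 2³ + 4³ + 3³ = 100
100 → 1³ + 0³ + 0³ = 1  — reached 1.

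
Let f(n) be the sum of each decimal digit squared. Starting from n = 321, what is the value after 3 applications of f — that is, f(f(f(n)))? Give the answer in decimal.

321 → 3² + 2² + 1² = 14
14 → 1² + 4² = 17
17 → 1² + 7² = 50

50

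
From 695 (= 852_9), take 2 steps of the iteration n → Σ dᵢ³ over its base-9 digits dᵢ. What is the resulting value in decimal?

1071

695 = (8,5,2)_9 → 8³ + 5³ + 2³ = 645
645 = (7,8,6)_9 → 7³ + 8³ + 6³ = 1071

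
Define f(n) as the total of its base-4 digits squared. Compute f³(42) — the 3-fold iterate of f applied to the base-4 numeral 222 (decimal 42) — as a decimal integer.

5

42 = (2,2,2)_4 → 2² + 2² + 2² = 4 + 4 + 4 = 12
12 = (3,0)_4 → 3² + 0² = 9 + 0 = 9
9 = (2,1)_4 → 2² + 1² = 4 + 1 = 5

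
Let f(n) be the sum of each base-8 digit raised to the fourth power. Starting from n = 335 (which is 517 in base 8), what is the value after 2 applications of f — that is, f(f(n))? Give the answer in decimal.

3123

335 = (5,1,7)_8 → 3027
3027 = (5,7,2,3)_8 → 3123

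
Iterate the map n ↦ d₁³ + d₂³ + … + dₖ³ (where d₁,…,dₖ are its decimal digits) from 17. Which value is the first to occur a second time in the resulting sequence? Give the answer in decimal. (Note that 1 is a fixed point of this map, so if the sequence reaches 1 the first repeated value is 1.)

17 → 1³ + 7³ = 344
344 → 3³ + 4³ + 4³ = 155
155 → 1³ + 5³ + 5³ = 251
251 → 2³ + 5³ + 1³ = 134
134 → 1³ + 3³ + 4³ = 92
92 → 9³ + 2³ = 737
737 → 7³ + 3³ + 7³ = 713
713 → 7³ + 1³ + 3³ = 371
371 → 3³ + 7³ + 1³ = 371  — 371 already appeared earlier.

371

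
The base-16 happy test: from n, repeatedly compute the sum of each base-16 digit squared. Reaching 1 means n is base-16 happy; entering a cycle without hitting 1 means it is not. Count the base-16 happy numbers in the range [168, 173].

168: 168 → 164 → 116 → 65 → 17 → 2 → 4 → 16 → 1  — base-16 happy
169: 169 → 181 → 146 → 85 → 50 → 13 → 169  — not base-16 happy
170: 170 → 200 → 208 → 169 → 181 → 146 → 85 → 50 → 13 → 169  — not base-16 happy
171: 171 → 221 → 338 → 30 → 197 → 169 → 181 → 146 → 85 → 50 → 13 → 169  — not base-16 happy
172: 172 → 244 → 241 → 226 → 200 → 208 → 169 → 181 → 146 → 85 → 50 → 13 → 169  — not base-16 happy
173: 173 → 269 → 170 → 200 → 208 → 169 → 181 → 146 → 85 → 50 → 13 → 169  — not base-16 happy
base-16 happy: 168

1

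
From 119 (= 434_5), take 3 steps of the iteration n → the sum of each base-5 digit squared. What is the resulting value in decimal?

5

119 = (4,3,4)_5 → 4² + 3² + 4² = 41
41 = (1,3,1)_5 → 1² + 3² + 1² = 11
11 = (2,1)_5 → 2² + 1² = 5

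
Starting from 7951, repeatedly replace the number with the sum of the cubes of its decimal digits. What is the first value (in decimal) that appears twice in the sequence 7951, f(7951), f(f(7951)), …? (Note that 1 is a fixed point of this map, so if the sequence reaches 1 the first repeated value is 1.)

1

7951 → 7³ + 9³ + 5³ + 1³ = 343 + 729 + 125 + 1 = 1198
1198 → 1³ + 1³ + 9³ + 8³ = 1 + 1 + 729 + 512 = 1243
1243 → 1³ + 2³ + 4³ + 3³ = 1 + 8 + 64 + 27 = 100
100 → 1³ + 0³ + 0³ = 1 + 0 + 0 = 1  — reached the fixed point 1.
1 → 1, so 1 is the first repeated value.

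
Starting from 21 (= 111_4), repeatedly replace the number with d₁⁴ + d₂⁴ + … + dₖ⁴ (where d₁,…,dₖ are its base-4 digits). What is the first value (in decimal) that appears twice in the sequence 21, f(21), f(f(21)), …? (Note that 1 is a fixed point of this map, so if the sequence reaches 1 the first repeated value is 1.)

21 = (1,1,1)_4 → 1⁴ + 1⁴ + 1⁴ = 1 + 1 + 1 = 3
3 = (3)_4 → 3⁴ = 81
81 = (1,1,0,1)_4 → 1⁴ + 1⁴ + 0⁴ + 1⁴ = 1 + 1 + 0 + 1 = 3  — 3 already appeared earlier.

3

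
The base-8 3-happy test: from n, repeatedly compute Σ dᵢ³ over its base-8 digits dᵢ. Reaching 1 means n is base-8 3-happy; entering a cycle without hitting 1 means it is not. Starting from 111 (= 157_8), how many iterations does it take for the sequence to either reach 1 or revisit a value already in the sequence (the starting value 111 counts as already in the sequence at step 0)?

111 = (1,5,7)_8 → 469
469 = (7,2,5)_8 → 476
476 = (7,3,4)_8 → 434
434 = (6,6,2)_8 → 440
440 = (6,7,0)_8 → 559
559 = (1,0,5,7)_8 → 469  — 469 repeats.
That took 6 steps.

6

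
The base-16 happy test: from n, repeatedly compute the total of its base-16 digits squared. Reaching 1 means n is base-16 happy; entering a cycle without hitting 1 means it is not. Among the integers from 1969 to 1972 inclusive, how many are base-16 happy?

1

1969: 1969 → 171 → 221 → 338 → 30 → 197 → 169 → 181 → 146 → 85 → 50 → 13 → 169  — not base-16 happy
1970: 1970 → 174 → 296 → 69 → 41 → 85 → 50 → 13 → 169 → 181 → 146 → 85  — not base-16 happy
1971: 1971 → 179 → 130 → 68 → 32 → 4 → 16 → 1  — base-16 happy
1972: 1972 → 186 → 221 → 338 → 30 → 197 → 169 → 181 → 146 → 85 → 50 → 13 → 169  — not base-16 happy
base-16 happy: 1971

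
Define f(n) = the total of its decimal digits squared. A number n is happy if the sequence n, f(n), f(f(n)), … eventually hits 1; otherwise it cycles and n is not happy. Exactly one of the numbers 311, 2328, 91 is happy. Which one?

311: 311 → 11 → 2 → 4 → 16 → 37 → 58 → 89 → 145 → 42 → 20 → 4  — repeats 4 (not happy)
2328: 2328 → 81 → 65 → 61 → 37 → 58 → 89 → 145 → 42 → 20 → 4 → 16 → 37  — repeats 37 (not happy)
91: 91 → 82 → 68 → 100 → 1  — reaches 1 (happy)

91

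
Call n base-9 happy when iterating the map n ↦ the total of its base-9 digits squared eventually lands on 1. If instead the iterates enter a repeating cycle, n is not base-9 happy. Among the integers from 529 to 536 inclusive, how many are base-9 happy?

529: 529 → 101 → 9 → 1  — base-9 happy
530: 530 → 116 → 74 → 68 → 74  — not base-9 happy
531: 531 → 61 → 85 → 17 → 65 → 53 → 89 → 65  — not base-9 happy
532: 532 → 62 → 100 → 6 → 36 → 16 → 50 → 50  — not base-9 happy
533: 533 → 65 → 53 → 89 → 65  — not base-9 happy
534: 534 → 70 → 98 → 66 → 58 → 52 → 74 → 68 → 74  — not base-9 happy
535: 535 → 77 → 89 → 65 → 53 → 89  — not base-9 happy
536: 536 → 86 → 26 → 68 → 74 → 68  — not base-9 happy
base-9 happy: 529

1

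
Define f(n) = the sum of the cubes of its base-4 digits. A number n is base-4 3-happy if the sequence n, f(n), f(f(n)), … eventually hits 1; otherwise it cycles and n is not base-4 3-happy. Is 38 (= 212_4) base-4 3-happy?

not base-4 3-happy

38 = (2,1,2)_4 → 2³ + 1³ + 2³ = 8 + 1 + 8 = 17
17 = (1,0,1)_4 → 1³ + 0³ + 1³ = 1 + 0 + 1 = 2
2 = (2)_4 → 2³ = 8
8 = (2,0)_4 → 2³ + 0³ = 8 + 0 = 8  — 8 already seen; the sequence cycles without reaching 1.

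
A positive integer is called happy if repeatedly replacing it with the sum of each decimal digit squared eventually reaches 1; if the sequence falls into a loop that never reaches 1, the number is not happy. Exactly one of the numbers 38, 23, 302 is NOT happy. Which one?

38: 38 → 73 → 58 → 89 → 145 → 42 → 20 → 4 → 16 → 37 → 58  — repeats 58 (not happy)
23: 23 → 13 → 10 → 1  — reaches 1 (happy)
302: 302 → 13 → 10 → 1  — reaches 1 (happy)

38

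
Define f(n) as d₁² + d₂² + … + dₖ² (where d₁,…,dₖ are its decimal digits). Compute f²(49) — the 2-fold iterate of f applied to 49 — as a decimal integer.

130

49 → 97
97 → 130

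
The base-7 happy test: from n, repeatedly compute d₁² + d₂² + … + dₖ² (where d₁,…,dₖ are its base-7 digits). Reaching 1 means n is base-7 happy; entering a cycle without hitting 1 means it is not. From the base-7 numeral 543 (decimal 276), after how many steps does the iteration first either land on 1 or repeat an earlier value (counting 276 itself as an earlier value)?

276 = (5,4,3)_7 → 5² + 4² + 3² = 25 + 16 + 9 = 50
50 = (1,0,1)_7 → 1² + 0² + 1² = 1 + 0 + 1 = 2
2 = (2)_7 → 2² = 4
4 = (4)_7 → 4² = 16
16 = (2,2)_7 → 2² + 2² = 4 + 4 = 8
8 = (1,1)_7 → 1² + 1² = 1 + 1 = 2  — 2 repeats.
That took 6 steps.

6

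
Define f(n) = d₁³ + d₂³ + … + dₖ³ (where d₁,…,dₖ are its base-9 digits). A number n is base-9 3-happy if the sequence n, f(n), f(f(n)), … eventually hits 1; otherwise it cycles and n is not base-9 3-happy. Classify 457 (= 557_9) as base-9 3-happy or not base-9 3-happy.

457 = (5,5,7)_9 → 5³ + 5³ + 7³ = 593
593 = (7,2,8)_9 → 7³ + 2³ + 8³ = 863
863 = (1,1,5,8)_9 → 1³ + 1³ + 5³ + 8³ = 639
639 = (7,8,0)_9 → 7³ + 8³ + 0³ = 855
855 = (1,1,5,0)_9 → 1³ + 1³ + 5³ + 0³ = 127
127 = (1,5,1)_9 → 1³ + 5³ + 1³ = 127  — 127 already seen; the sequence cycles without reaching 1.

not base-9 3-happy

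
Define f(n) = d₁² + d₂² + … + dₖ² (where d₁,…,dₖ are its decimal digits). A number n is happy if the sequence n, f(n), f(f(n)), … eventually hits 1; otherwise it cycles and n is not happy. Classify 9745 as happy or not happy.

not happy

9745 → 9² + 7² + 4² + 5² = 81 + 49 + 16 + 25 = 171
171 → 1² + 7² + 1² = 1 + 49 + 1 = 51
51 → 5² + 1² = 25 + 1 = 26
26 → 2² + 6² = 4 + 36 = 40
40 → 4² + 0² = 16 + 0 = 16
16 → 1² + 6² = 1 + 36 = 37
37 → 3² + 7² = 9 + 49 = 58
58 → 5² + 8² = 25 + 64 = 89
89 → 8² + 9² = 64 + 81 = 145
145 → 1² + 4² + 5² = 1 + 16 + 25 = 42
42 → 4² + 2² = 16 + 4 = 20
20 → 2² + 0² = 4 + 0 = 4
4 → 4² = 16  — 16 already seen; the sequence cycles without reaching 1.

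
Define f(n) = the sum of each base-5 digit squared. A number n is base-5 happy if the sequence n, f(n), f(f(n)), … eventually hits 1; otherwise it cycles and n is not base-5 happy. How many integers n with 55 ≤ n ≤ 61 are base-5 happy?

1

55: 55 → 5 → 1  — base-5 happy
56: 56 → 6 → 2 → 4 → 16 → 10 → 4  — not base-5 happy
57: 57 → 9 → 17 → 13 → 13  — not base-5 happy
58: 58 → 14 → 20 → 16 → 10 → 4 → 16  — not base-5 happy
59: 59 → 21 → 17 → 13 → 13  — not base-5 happy
60: 60 → 8 → 10 → 4 → 16 → 10  — not base-5 happy
61: 61 → 9 → 17 → 13 → 13  — not base-5 happy
base-5 happy: 55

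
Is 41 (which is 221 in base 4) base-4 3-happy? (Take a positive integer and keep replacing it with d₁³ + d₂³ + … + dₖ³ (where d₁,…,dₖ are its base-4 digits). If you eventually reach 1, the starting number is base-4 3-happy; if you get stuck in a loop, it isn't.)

41 = (2,2,1)_4 → 2³ + 2³ + 1³ = 17
17 = (1,0,1)_4 → 1³ + 0³ + 1³ = 2
2 = (2)_4 → 2³ = 8
8 = (2,0)_4 → 2³ + 0³ = 8  — 8 already seen; the sequence cycles without reaching 1.

not base-4 3-happy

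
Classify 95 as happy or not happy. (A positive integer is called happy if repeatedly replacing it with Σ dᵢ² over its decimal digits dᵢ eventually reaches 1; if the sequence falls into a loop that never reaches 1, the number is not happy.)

95 → 9² + 5² = 81 + 25 = 106
106 → 1² + 0² + 6² = 1 + 0 + 36 = 37
37 → 3² + 7² = 9 + 49 = 58
58 → 5² + 8² = 25 + 64 = 89
89 → 8² + 9² = 64 + 81 = 145
145 → 1² + 4² + 5² = 1 + 16 + 25 = 42
42 → 4² + 2² = 16 + 4 = 20
20 → 2² + 0² = 4 + 0 = 4
4 → 4² = 16
16 → 1² + 6² = 1 + 36 = 37  — 37 already seen; the sequence cycles without reaching 1.

not happy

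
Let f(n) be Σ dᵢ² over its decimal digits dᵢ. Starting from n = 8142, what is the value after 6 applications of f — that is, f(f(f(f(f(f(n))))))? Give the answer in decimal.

4

8142 → 8² + 1² + 4² + 2² = 85
85 → 8² + 5² = 89
89 → 8² + 9² = 145
145 → 1² + 4² + 5² = 42
42 → 4² + 2² = 20
20 → 2² + 0² = 4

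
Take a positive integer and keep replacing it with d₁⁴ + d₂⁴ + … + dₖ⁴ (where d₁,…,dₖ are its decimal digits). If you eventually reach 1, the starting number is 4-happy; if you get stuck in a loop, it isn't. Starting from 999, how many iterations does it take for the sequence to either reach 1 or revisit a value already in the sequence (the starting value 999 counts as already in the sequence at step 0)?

999 → 9⁴ + 9⁴ + 9⁴ = 6561 + 6561 + 6561 = 19683
19683 → 1⁴ + 9⁴ + 6⁴ + 8⁴ + 3⁴ = 1 + 6561 + 1296 + 4096 + 81 = 12035
12035 → 1⁴ + 2⁴ + 0⁴ + 3⁴ + 5⁴ = 1 + 16 + 0 + 81 + 625 = 723
723 → 7⁴ + 2⁴ + 3⁴ = 2401 + 16 + 81 = 2498
2498 → 2⁴ + 4⁴ + 9⁴ + 8⁴ = 16 + 256 + 6561 + 4096 = 10929
10929 → 1⁴ + 0⁴ + 9⁴ + 2⁴ + 9⁴ = 1 + 0 + 6561 + 16 + 6561 = 13139
13139 → 1⁴ + 3⁴ + 1⁴ + 3⁴ + 9⁴ = 1 + 81 + 1 + 81 + 6561 = 6725
6725 → 6⁴ + 7⁴ + 2⁴ + 5⁴ = 1296 + 2401 + 16 + 625 = 4338
4338 → 4⁴ + 3⁴ + 3⁴ + 8⁴ = 256 + 81 + 81 + 4096 = 4514
4514 → 4⁴ + 5⁴ + 1⁴ + 4⁴ = 256 + 625 + 1 + 256 = 1138
1138 → 1⁴ + 1⁴ + 3⁴ + 8⁴ = 1 + 1 + 81 + 4096 = 4179
4179 → 4⁴ + 1⁴ + 7⁴ + 9⁴ = 256 + 1 + 2401 + 6561 = 9219
9219 → 9⁴ + 2⁴ + 1⁴ + 9⁴ = 6561 + 16 + 1 + 6561 = 13139  — 13139 repeats.
That took 13 steps.

13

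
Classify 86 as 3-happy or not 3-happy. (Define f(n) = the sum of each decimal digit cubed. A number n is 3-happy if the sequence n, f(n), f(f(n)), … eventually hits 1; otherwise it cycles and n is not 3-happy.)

86 → 8³ + 6³ = 728
728 → 7³ + 2³ + 8³ = 863
863 → 8³ + 6³ + 3³ = 755
755 → 7³ + 5³ + 5³ = 593
593 → 5³ + 9³ + 3³ = 881
881 → 8³ + 8³ + 1³ = 1025
1025 → 1³ + 0³ + 2³ + 5³ = 134
134 → 1³ + 3³ + 4³ = 92
92 → 9³ + 2³ = 737
737 → 7³ + 3³ + 7³ = 713
713 → 7³ + 1³ + 3³ = 371
371 → 3³ + 7³ + 1³ = 371  — 371 already seen; the sequence cycles without reaching 1.

not 3-happy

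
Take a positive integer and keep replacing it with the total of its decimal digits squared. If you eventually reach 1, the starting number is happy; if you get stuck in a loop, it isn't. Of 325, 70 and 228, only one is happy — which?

325: 325 → 38 → 73 → 58 → 89 → 145 → 42 → 20 → 4 → 16 → 37 → 58  — repeats 58 (not happy)
70: 70 → 49 → 97 → 130 → 10 → 1  — reaches 1 (happy)
228: 228 → 72 → 53 → 34 → 25 → 29 → 85 → 89 → 145 → 42 → 20 → 4 → 16 → 37 → 58 → 89  — repeats 89 (not happy)

70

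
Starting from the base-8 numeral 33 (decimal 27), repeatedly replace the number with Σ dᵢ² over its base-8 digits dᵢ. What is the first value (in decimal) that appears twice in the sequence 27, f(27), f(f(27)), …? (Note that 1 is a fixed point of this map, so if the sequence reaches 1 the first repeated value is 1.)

27 = (3,3)_8 → 3² + 3² = 18
18 = (2,2)_8 → 2² + 2² = 8
8 = (1,0)_8 → 1² + 0² = 1  — reached the fixed point 1.
1 → 1, so 1 is the first repeated value.

1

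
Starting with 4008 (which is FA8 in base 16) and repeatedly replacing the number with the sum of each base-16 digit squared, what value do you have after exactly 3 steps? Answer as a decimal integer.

125

4008 = (15,10,8)_16 → 15² + 10² + 8² = 389
389 = (1,8,5)_16 → 1² + 8² + 5² = 90
90 = (5,10)_16 → 5² + 10² = 125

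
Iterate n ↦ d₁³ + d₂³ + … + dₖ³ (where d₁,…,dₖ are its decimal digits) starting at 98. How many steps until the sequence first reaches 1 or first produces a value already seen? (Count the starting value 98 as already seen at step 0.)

98 → 9³ + 8³ = 729 + 512 = 1241
1241 → 1³ + 2³ + 4³ + 1³ = 1 + 8 + 64 + 1 = 74
74 → 7³ + 4³ = 343 + 64 = 407
407 → 4³ + 0³ + 7³ = 64 + 0 + 343 = 407  — 407 repeats.
That took 4 steps.

4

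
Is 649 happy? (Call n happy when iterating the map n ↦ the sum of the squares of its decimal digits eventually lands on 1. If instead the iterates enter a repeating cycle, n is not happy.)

649 → 6² + 4² + 9² = 36 + 16 + 81 = 133
133 → 1² + 3² + 3² = 1 + 9 + 9 = 19
19 → 1² + 9² = 1 + 81 = 82
82 → 8² + 2² = 64 + 4 = 68
68 → 6² + 8² = 36 + 64 = 100
100 → 1² + 0² + 0² = 1 + 0 + 0 = 1  — reached 1.

happy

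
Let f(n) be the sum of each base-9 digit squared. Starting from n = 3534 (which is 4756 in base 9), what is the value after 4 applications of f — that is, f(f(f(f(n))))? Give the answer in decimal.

3534 = (4,7,5,6)_9 → 4² + 7² + 5² + 6² = 16 + 49 + 25 + 36 = 126
126 = (1,5,0)_9 → 1² + 5² + 0² = 1 + 25 + 0 = 26
26 = (2,8)_9 → 2² + 8² = 4 + 64 = 68
68 = (7,5)_9 → 7² + 5² = 49 + 25 = 74

74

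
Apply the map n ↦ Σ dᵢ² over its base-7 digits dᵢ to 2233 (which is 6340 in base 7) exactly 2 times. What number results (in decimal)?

2233 = (6,3,4,0)_7 → 6² + 3² + 4² + 0² = 61
61 = (1,1,5)_7 → 1² + 1² + 5² = 27

27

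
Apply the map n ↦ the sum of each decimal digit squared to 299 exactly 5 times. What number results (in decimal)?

145

299 → 2² + 9² + 9² = 166
166 → 1² + 6² + 6² = 73
73 → 7² + 3² = 58
58 → 5² + 8² = 89
89 → 8² + 9² = 145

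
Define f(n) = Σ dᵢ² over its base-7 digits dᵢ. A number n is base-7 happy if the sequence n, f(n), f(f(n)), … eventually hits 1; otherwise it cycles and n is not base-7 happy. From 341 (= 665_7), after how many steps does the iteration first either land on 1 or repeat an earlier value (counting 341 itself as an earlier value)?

8

341 = (6,6,5)_7 → 97
97 = (1,6,6)_7 → 73
73 = (1,3,3)_7 → 19
19 = (2,5)_7 → 29
29 = (4,1)_7 → 17
17 = (2,3)_7 → 13
13 = (1,6)_7 → 37
37 = (5,2)_7 → 29  — 29 repeats.
That took 8 steps.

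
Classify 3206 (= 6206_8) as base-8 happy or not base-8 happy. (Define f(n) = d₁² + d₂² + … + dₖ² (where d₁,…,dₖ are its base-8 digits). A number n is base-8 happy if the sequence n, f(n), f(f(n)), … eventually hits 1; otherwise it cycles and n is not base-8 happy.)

3206 = (6,2,0,6)_8 → 6² + 2² + 0² + 6² = 76
76 = (1,1,4)_8 → 1² + 1² + 4² = 18
18 = (2,2)_8 → 2² + 2² = 8
8 = (1,0)_8 → 1² + 0² = 1  — reached 1.

base-8 happy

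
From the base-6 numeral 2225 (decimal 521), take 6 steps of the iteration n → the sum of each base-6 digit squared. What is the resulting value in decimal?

13

521 = (2,2,2,5)_6 → 37
37 = (1,0,1)_6 → 2
2 = (2)_6 → 4
4 = (4)_6 → 16
16 = (2,4)_6 → 20
20 = (3,2)_6 → 13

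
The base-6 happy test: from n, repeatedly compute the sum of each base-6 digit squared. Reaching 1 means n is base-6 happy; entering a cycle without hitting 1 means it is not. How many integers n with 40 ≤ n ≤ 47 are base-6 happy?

40: 40 → 17 → 29 → 41 → 26 → 20 → 13 → 5 → 25 → 17  — not base-6 happy
41: 41 → 26 → 20 → 13 → 5 → 25 → 17 → 29 → 41  — not base-6 happy
42: 42 → 2 → 4 → 16 → 20 → 13 → 5 → 25 → 17 → 29 → 41 → 26 → 20  — not base-6 happy
43: 43 → 3 → 9 → 10 → 17 → 29 → 41 → 26 → 20 → 13 → 5 → 25 → 17  — not base-6 happy
44: 44 → 6 → 1  — base-6 happy
45: 45 → 11 → 26 → 20 → 13 → 5 → 25 → 17 → 29 → 41 → 26  — not base-6 happy
46: 46 → 18 → 9 → 10 → 17 → 29 → 41 → 26 → 20 → 13 → 5 → 25 → 17  — not base-6 happy
47: 47 → 27 → 25 → 17 → 29 → 41 → 26 → 20 → 13 → 5 → 25  — not base-6 happy
base-6 happy: 44

1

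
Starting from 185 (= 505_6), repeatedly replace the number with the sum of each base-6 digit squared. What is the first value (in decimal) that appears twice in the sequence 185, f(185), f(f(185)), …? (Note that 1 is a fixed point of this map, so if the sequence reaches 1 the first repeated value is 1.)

185 = (5,0,5)_6 → 5² + 0² + 5² = 50
50 = (1,2,2)_6 → 1² + 2² + 2² = 9
9 = (1,3)_6 → 1² + 3² = 10
10 = (1,4)_6 → 1² + 4² = 17
17 = (2,5)_6 → 2² + 5² = 29
29 = (4,5)_6 → 4² + 5² = 41
41 = (1,0,5)_6 → 1² + 0² + 5² = 26
26 = (4,2)_6 → 4² + 2² = 20
20 = (3,2)_6 → 3² + 2² = 13
13 = (2,1)_6 → 2² + 1² = 5
5 = (5)_6 → 5² = 25
25 = (4,1)_6 → 4² + 1² = 17  — 17 already appeared earlier.

17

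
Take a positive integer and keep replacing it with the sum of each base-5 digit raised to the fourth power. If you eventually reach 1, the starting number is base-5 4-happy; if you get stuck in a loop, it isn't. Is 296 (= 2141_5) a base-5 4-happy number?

not base-5 4-happy

296 = (2,1,4,1)_5 → 2⁴ + 1⁴ + 4⁴ + 1⁴ = 274
274 = (2,0,4,4)_5 → 2⁴ + 0⁴ + 4⁴ + 4⁴ = 528
528 = (4,1,0,3)_5 → 4⁴ + 1⁴ + 0⁴ + 3⁴ = 338
338 = (2,3,2,3)_5 → 2⁴ + 3⁴ + 2⁴ + 3⁴ = 194
194 = (1,2,3,4)_5 → 1⁴ + 2⁴ + 3⁴ + 4⁴ = 354
354 = (2,4,0,4)_5 → 2⁴ + 4⁴ + 0⁴ + 4⁴ = 528  — 528 already seen; the sequence cycles without reaching 1.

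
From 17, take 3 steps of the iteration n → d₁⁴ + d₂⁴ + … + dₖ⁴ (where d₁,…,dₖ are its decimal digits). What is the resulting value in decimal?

17 → 2402
2402 → 288
288 → 8208

8208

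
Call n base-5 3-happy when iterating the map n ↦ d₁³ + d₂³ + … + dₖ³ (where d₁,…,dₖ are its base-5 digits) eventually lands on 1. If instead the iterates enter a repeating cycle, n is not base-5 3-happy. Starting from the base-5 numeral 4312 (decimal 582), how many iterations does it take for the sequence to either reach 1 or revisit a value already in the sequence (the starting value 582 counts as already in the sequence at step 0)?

5

582 = (4,3,1,2)_5 → 4³ + 3³ + 1³ + 2³ = 100
100 = (4,0,0)_5 → 4³ + 0³ + 0³ = 64
64 = (2,2,4)_5 → 2³ + 2³ + 4³ = 80
80 = (3,1,0)_5 → 3³ + 1³ + 0³ = 28
28 = (1,0,3)_5 → 1³ + 0³ + 3³ = 28  — 28 repeats.
That took 5 steps.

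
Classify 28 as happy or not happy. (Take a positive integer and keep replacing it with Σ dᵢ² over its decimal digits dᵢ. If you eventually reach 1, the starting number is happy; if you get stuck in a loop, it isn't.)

happy

28 → 2² + 8² = 68
68 → 6² + 8² = 100
100 → 1² + 0² + 0² = 1  — reached 1.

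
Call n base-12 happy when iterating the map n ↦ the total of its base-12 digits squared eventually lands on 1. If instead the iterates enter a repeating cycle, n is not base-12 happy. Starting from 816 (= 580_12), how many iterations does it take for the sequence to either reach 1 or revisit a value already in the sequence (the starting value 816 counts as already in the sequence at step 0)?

816 = (5,8,0)_12 → 5² + 8² + 0² = 25 + 64 + 0 = 89
89 = (7,5)_12 → 7² + 5² = 49 + 25 = 74
74 = (6,2)_12 → 6² + 2² = 36 + 4 = 40
40 = (3,4)_12 → 3² + 4² = 9 + 16 = 25
25 = (2,1)_12 → 2² + 1² = 4 + 1 = 5
5 = (5)_12 → 5² = 25  — 25 repeats.
That took 6 steps.

6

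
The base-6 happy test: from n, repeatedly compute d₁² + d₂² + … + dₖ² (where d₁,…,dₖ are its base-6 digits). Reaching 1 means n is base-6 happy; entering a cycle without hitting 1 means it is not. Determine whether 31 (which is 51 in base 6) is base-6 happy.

not base-6 happy

31 = (5,1)_6 → 5² + 1² = 25 + 1 = 26
26 = (4,2)_6 → 4² + 2² = 16 + 4 = 20
20 = (3,2)_6 → 3² + 2² = 9 + 4 = 13
13 = (2,1)_6 → 2² + 1² = 4 + 1 = 5
5 = (5)_6 → 5² = 25
25 = (4,1)_6 → 4² + 1² = 16 + 1 = 17
17 = (2,5)_6 → 2² + 5² = 4 + 25 = 29
29 = (4,5)_6 → 4² + 5² = 16 + 25 = 41
41 = (1,0,5)_6 → 1² + 0² + 5² = 1 + 0 + 25 = 26  — 26 already seen; the sequence cycles without reaching 1.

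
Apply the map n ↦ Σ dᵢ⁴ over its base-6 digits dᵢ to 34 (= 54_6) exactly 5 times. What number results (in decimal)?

34 = (5,4)_6 → 5⁴ + 4⁴ = 625 + 256 = 881
881 = (4,0,2,5)_6 → 4⁴ + 0⁴ + 2⁴ + 5⁴ = 256 + 0 + 16 + 625 = 897
897 = (4,0,5,3)_6 → 4⁴ + 0⁴ + 5⁴ + 3⁴ = 256 + 0 + 625 + 81 = 962
962 = (4,2,4,2)_6 → 4⁴ + 2⁴ + 4⁴ + 2⁴ = 256 + 16 + 256 + 16 = 544
544 = (2,3,0,4)_6 → 2⁴ + 3⁴ + 0⁴ + 4⁴ = 16 + 81 + 0 + 256 = 353

353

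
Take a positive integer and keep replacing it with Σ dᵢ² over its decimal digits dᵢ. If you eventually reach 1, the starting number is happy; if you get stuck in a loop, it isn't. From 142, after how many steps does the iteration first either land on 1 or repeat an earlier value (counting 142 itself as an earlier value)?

142 → 1² + 4² + 2² = 1 + 16 + 4 = 21
21 → 2² + 1² = 4 + 1 = 5
5 → 5² = 25
25 → 2² + 5² = 4 + 25 = 29
29 → 2² + 9² = 4 + 81 = 85
85 → 8² + 5² = 64 + 25 = 89
89 → 8² + 9² = 64 + 81 = 145
145 → 1² + 4² + 5² = 1 + 16 + 25 = 42
42 → 4² + 2² = 16 + 4 = 20
20 → 2² + 0² = 4 + 0 = 4
4 → 4² = 16
16 → 1² + 6² = 1 + 36 = 37
37 → 3² + 7² = 9 + 49 = 58
58 → 5² + 8² = 25 + 64 = 89  — 89 repeats.
That took 14 steps.

14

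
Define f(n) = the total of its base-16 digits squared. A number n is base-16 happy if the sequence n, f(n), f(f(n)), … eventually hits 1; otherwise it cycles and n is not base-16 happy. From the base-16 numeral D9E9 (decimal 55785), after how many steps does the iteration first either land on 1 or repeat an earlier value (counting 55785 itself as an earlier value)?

13

55785 = (13,9,14,9)_16 → 13² + 9² + 14² + 9² = 169 + 81 + 196 + 81 = 527
527 = (2,0,15)_16 → 2² + 0² + 15² = 4 + 0 + 225 = 229
229 = (14,5)_16 → 14² + 5² = 196 + 25 = 221
221 = (13,13)_16 → 13² + 13² = 169 + 169 = 338
338 = (1,5,2)_16 → 1² + 5² + 2² = 1 + 25 + 4 = 30
30 = (1,14)_16 → 1² + 14² = 1 + 196 = 197
197 = (12,5)_16 → 12² + 5² = 144 + 25 = 169
169 = (10,9)_16 → 10² + 9² = 100 + 81 = 181
181 = (11,5)_16 → 11² + 5² = 121 + 25 = 146
146 = (9,2)_16 → 9² + 2² = 81 + 4 = 85
85 = (5,5)_16 → 5² + 5² = 25 + 25 = 50
50 = (3,2)_16 → 3² + 2² = 9 + 4 = 13
13 = (13)_16 → 13² = 169  — 169 repeats.
That took 13 steps.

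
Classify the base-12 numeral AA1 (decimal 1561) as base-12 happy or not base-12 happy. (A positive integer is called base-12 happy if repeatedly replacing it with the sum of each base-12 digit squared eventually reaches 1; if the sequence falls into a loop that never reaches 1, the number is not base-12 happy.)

not base-12 happy

1561 = (10,10,1)_12 → 10² + 10² + 1² = 100 + 100 + 1 = 201
201 = (1,4,9)_12 → 1² + 4² + 9² = 1 + 16 + 81 = 98
98 = (8,2)_12 → 8² + 2² = 64 + 4 = 68
68 = (5,8)_12 → 5² + 8² = 25 + 64 = 89
89 = (7,5)_12 → 7² + 5² = 49 + 25 = 74
74 = (6,2)_12 → 6² + 2² = 36 + 4 = 40
40 = (3,4)_12 → 3² + 4² = 9 + 16 = 25
25 = (2,1)_12 → 2² + 1² = 4 + 1 = 5
5 = (5)_12 → 5² = 25  — 25 already seen; the sequence cycles without reaching 1.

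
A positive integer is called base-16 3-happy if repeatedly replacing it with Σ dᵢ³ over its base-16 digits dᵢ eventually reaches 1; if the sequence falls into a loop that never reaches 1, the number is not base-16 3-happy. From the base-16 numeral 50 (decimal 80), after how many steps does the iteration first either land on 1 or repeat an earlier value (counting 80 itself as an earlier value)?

12

80 = (5,0)_16 → 5³ + 0³ = 125 + 0 = 125
125 = (7,13)_16 → 7³ + 13³ = 343 + 2197 = 2540
2540 = (9,14,12)_16 → 9³ + 14³ + 12³ = 729 + 2744 + 1728 = 5201
5201 = (1,4,5,1)_16 → 1³ + 4³ + 5³ + 1³ = 1 + 64 + 125 + 1 = 191
191 = (11,15)_16 → 11³ + 15³ = 1331 + 3375 = 4706
4706 = (1,2,6,2)_16 → 1³ + 2³ + 6³ + 2³ = 1 + 8 + 216 + 8 = 233
233 = (14,9)_16 → 14³ + 9³ = 2744 + 729 = 3473
3473 = (13,9,1)_16 → 13³ + 9³ + 1³ = 2197 + 729 + 1 = 2927
2927 = (11,6,15)_16 → 11³ + 6³ + 15³ = 1331 + 216 + 3375 = 4922
4922 = (1,3,3,10)_16 → 1³ + 3³ + 3³ + 10³ = 1 + 27 + 27 + 1000 = 1055
1055 = (4,1,15)_16 → 4³ + 1³ + 15³ = 64 + 1 + 3375 = 3440
3440 = (13,7,0)_16 → 13³ + 7³ + 0³ = 2197 + 343 + 0 = 2540  — 2540 repeats.
That took 12 steps.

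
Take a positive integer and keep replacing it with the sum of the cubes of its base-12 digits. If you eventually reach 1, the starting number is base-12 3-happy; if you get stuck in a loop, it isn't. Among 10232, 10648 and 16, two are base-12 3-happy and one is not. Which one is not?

10232

10232: 10232 → 1968 → 514 → 1243 → 1198 → 1539 → 1539  — repeats 1539 (not base-12 3-happy)
10648: 10648 → 1612 → 1403 → 2572 → 1190 → 547 → 1099 → 1029 → 1073 → 593 → 190 → 1028 → 856 → 1520 → 1728 → 1  — reaches 1 (base-12 3-happy)
16: 16 → 65 → 250 → 1513 → 1217 → 762 → 368 → 736 → 190 → 1028 → 856 → 1520 → 1728 → 1  — reaches 1 (base-12 3-happy)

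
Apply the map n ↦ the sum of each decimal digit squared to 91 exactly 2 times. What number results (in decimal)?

91 → 9² + 1² = 82
82 → 8² + 2² = 68

68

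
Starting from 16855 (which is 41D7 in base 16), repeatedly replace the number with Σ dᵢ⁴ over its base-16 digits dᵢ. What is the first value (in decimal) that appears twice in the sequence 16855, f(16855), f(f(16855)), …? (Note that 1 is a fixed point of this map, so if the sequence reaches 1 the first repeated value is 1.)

7939

16855 = (4,1,13,7)_16 → 31219
31219 = (7,9,15,3)_16 → 59668
59668 = (14,9,1,4)_16 → 45234
45234 = (11,0,11,2)_16 → 29298
29298 = (7,2,7,2)_16 → 4834
4834 = (1,2,14,2)_16 → 38449
38449 = (9,6,3,1)_16 → 7939
7939 = (1,15,0,3)_16 → 50707
50707 = (12,6,1,3)_16 → 22114
22114 = (5,6,6,2)_16 → 3233
3233 = (12,10,1)_16 → 30737
30737 = (7,8,1,1)_16 → 6499
6499 = (1,9,6,3)_16 → 7939  — 7939 already appeared earlier.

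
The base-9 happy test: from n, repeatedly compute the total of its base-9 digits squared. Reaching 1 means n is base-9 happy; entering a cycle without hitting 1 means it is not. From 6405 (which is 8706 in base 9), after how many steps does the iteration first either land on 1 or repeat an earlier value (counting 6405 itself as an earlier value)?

7

6405 = (8,7,0,6)_9 → 8² + 7² + 0² + 6² = 149
149 = (1,7,5)_9 → 1² + 7² + 5² = 75
75 = (8,3)_9 → 8² + 3² = 73
73 = (8,1)_9 → 8² + 1² = 65
65 = (7,2)_9 → 7² + 2² = 53
53 = (5,8)_9 → 5² + 8² = 89
89 = (1,0,8)_9 → 1² + 0² + 8² = 65  — 65 repeats.
That took 7 steps.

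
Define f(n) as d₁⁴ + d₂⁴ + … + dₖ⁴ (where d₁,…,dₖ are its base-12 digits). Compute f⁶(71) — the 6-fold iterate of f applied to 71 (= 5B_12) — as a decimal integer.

20016

71 = (5,11)_12 → 5⁴ + 11⁴ = 625 + 14641 = 15266
15266 = (8,10,0,2)_12 → 8⁴ + 10⁴ + 0⁴ + 2⁴ = 4096 + 10000 + 0 + 16 = 14112
14112 = (8,2,0,0)_12 → 8⁴ + 2⁴ + 0⁴ + 0⁴ = 4096 + 16 + 0 + 0 = 4112
4112 = (2,4,6,8)_12 → 2⁴ + 4⁴ + 6⁴ + 8⁴ = 16 + 256 + 1296 + 4096 = 5664
5664 = (3,3,4,0)_12 → 3⁴ + 3⁴ + 4⁴ + 0⁴ = 81 + 81 + 256 + 0 = 418
418 = (2,10,10)_12 → 2⁴ + 10⁴ + 10⁴ = 16 + 10000 + 10000 = 20016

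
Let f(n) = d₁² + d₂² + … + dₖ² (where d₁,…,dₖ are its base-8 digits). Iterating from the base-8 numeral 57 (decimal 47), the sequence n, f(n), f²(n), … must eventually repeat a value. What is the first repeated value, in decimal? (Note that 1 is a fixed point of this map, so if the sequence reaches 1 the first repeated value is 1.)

16

47 = (5,7)_8 → 5² + 7² = 74
74 = (1,1,2)_8 → 1² + 1² + 2² = 6
6 = (6)_8 → 6² = 36
36 = (4,4)_8 → 4² + 4² = 32
32 = (4,0)_8 → 4² + 0² = 16
16 = (2,0)_8 → 2² + 0² = 4
4 = (4)_8 → 4² = 16  — 16 already appeared earlier.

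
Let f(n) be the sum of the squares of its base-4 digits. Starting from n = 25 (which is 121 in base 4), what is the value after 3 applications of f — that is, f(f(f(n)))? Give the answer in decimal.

2

25 = (1,2,1)_4 → 6
6 = (1,2)_4 → 5
5 = (1,1)_4 → 2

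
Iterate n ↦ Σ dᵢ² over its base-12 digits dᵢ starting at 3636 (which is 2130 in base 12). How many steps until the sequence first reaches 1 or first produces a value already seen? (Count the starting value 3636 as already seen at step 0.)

4

3636 = (2,1,3,0)_12 → 2² + 1² + 3² + 0² = 14
14 = (1,2)_12 → 1² + 2² = 5
5 = (5)_12 → 5² = 25
25 = (2,1)_12 → 2² + 1² = 5  — 5 repeats.
That took 4 steps.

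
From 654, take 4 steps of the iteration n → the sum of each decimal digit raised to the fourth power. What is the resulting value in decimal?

6819

654 → 6⁴ + 5⁴ + 4⁴ = 2177
2177 → 2⁴ + 1⁴ + 7⁴ + 7⁴ = 4819
4819 → 4⁴ + 8⁴ + 1⁴ + 9⁴ = 10914
10914 → 1⁴ + 0⁴ + 9⁴ + 1⁴ + 4⁴ = 6819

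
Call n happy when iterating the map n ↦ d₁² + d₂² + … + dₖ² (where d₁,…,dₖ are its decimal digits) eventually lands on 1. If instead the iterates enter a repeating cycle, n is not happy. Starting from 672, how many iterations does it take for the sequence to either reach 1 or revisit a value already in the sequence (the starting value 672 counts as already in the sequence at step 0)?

9

672 → 6² + 7² + 2² = 36 + 49 + 4 = 89
89 → 8² + 9² = 64 + 81 = 145
145 → 1² + 4² + 5² = 1 + 16 + 25 = 42
42 → 4² + 2² = 16 + 4 = 20
20 → 2² + 0² = 4 + 0 = 4
4 → 4² = 16
16 → 1² + 6² = 1 + 36 = 37
37 → 3² + 7² = 9 + 49 = 58
58 → 5² + 8² = 25 + 64 = 89  — 89 repeats.
That took 9 steps.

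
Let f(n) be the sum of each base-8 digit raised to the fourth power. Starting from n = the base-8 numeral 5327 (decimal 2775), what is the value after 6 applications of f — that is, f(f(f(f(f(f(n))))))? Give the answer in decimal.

2775 = (5,3,2,7)_8 → 3123
3123 = (6,0,6,3)_8 → 2673
2673 = (5,1,6,1)_8 → 1923
1923 = (3,6,0,3)_8 → 1458
1458 = (2,6,6,2)_8 → 2624
2624 = (5,1,0,0)_8 → 626

626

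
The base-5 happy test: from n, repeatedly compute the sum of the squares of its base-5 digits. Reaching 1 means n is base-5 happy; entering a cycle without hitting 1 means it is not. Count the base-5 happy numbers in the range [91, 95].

3

91: 91 → 19 → 25 → 1  (reaches 1)
92: 92 → 22 → 20 → 16 → 10 → 4 → 16  (repeats 16)
93: 93 → 27 → 5 → 1  (reaches 1)
94: 94 → 34 → 18 → 18  (repeats 18)
95: 95 → 25 → 1  (reaches 1)
base-5 happy: 91, 93, 95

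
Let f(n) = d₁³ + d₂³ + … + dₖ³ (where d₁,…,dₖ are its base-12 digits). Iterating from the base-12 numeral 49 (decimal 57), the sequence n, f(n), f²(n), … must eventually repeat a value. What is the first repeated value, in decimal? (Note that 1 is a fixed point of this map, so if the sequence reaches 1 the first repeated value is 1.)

793

57 = (4,9)_12 → 793
793 = (5,6,1)_12 → 342
342 = (2,4,6)_12 → 288
288 = (2,0,0)_12 → 8
8 = (8)_12 → 512
512 = (3,6,8)_12 → 755
755 = (5,2,11)_12 → 1464
1464 = (10,2,0)_12 → 1008
1008 = (7,0,0)_12 → 343
343 = (2,4,7)_12 → 415
415 = (2,10,7)_12 → 1351
1351 = (9,4,7)_12 → 1136
1136 = (7,10,8)_12 → 1855
1855 = (1,0,10,7)_12 → 1344
1344 = (9,4,0)_12 → 793  — 793 already appeared earlier.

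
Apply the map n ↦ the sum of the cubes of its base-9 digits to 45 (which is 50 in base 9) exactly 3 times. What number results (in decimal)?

45 = (5,0)_9 → 5³ + 0³ = 125
125 = (1,4,8)_9 → 1³ + 4³ + 8³ = 577
577 = (7,1,1)_9 → 7³ + 1³ + 1³ = 345

345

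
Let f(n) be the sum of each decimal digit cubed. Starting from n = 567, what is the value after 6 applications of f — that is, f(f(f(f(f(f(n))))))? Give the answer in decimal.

567 → 5³ + 6³ + 7³ = 684
684 → 6³ + 8³ + 4³ = 792
792 → 7³ + 9³ + 2³ = 1080
1080 → 1³ + 0³ + 8³ + 0³ = 513
513 → 5³ + 1³ + 3³ = 153
153 → 1³ + 5³ + 3³ = 153

153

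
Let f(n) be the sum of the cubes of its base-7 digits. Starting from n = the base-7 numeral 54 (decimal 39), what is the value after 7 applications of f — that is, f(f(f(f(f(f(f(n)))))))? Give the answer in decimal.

39 = (5,4)_7 → 5³ + 4³ = 125 + 64 = 189
189 = (3,6,0)_7 → 3³ + 6³ + 0³ = 27 + 216 + 0 = 243
243 = (4,6,5)_7 → 4³ + 6³ + 5³ = 64 + 216 + 125 = 405
405 = (1,1,1,6)_7 → 1³ + 1³ + 1³ + 6³ = 1 + 1 + 1 + 216 = 219
219 = (4,3,2)_7 → 4³ + 3³ + 2³ = 64 + 27 + 8 = 99
99 = (2,0,1)_7 → 2³ + 0³ + 1³ = 8 + 0 + 1 = 9
9 = (1,2)_7 → 1³ + 2³ = 1 + 8 = 9

9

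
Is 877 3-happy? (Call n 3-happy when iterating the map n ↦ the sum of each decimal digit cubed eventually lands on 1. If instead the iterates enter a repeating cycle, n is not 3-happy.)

3-happy

877 → 8³ + 7³ + 7³ = 1198
1198 → 1³ + 1³ + 9³ + 8³ = 1243
1243 → 1³ + 2³ + 4³ + 3³ = 100
100 → 1³ + 0³ + 0³ = 1  — reached 1.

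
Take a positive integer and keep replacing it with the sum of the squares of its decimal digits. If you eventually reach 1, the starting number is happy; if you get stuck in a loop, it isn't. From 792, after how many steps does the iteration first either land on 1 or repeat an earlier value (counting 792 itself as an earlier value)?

12

792 → 7² + 9² + 2² = 134
134 → 1² + 3² + 4² = 26
26 → 2² + 6² = 40
40 → 4² + 0² = 16
16 → 1² + 6² = 37
37 → 3² + 7² = 58
58 → 5² + 8² = 89
89 → 8² + 9² = 145
145 → 1² + 4² + 5² = 42
42 → 4² + 2² = 20
20 → 2² + 0² = 4
4 → 4² = 16  — 16 repeats.
That took 12 steps.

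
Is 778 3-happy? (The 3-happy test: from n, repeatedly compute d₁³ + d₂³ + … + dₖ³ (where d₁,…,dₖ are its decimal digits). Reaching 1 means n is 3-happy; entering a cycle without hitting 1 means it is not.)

778 → 7³ + 7³ + 8³ = 1198
1198 → 1³ + 1³ + 9³ + 8³ = 1243
1243 → 1³ + 2³ + 4³ + 3³ = 100
100 → 1³ + 0³ + 0³ = 1  — reached 1.

3-happy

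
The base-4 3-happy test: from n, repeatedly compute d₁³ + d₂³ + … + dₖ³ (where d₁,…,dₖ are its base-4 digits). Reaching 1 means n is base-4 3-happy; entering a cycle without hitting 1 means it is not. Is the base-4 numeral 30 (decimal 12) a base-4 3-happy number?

12 = (3,0)_4 → 3³ + 0³ = 27 + 0 = 27
27 = (1,2,3)_4 → 1³ + 2³ + 3³ = 1 + 8 + 27 = 36
36 = (2,1,0)_4 → 2³ + 1³ + 0³ = 8 + 1 + 0 = 9
9 = (2,1)_4 → 2³ + 1³ = 8 + 1 = 9  — 9 already seen; the sequence cycles without reaching 1.

not base-4 3-happy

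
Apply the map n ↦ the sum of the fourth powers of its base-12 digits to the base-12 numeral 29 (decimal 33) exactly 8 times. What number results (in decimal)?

33 = (2,9)_12 → 2⁴ + 9⁴ = 16 + 6561 = 6577
6577 = (3,9,8,1)_12 → 3⁴ + 9⁴ + 8⁴ + 1⁴ = 81 + 6561 + 4096 + 1 = 10739
10739 = (6,2,6,11)_12 → 6⁴ + 2⁴ + 6⁴ + 11⁴ = 1296 + 16 + 1296 + 14641 = 17249
17249 = (9,11,9,5)_12 → 9⁴ + 11⁴ + 9⁴ + 5⁴ = 6561 + 14641 + 6561 + 625 = 28388
28388 = (1,4,5,1,8)_12 → 1⁴ + 4⁴ + 5⁴ + 1⁴ + 8⁴ = 1 + 256 + 625 + 1 + 4096 = 4979
4979 = (2,10,6,11)_12 → 2⁴ + 10⁴ + 6⁴ + 11⁴ = 16 + 10000 + 1296 + 14641 = 25953
25953 = (1,3,0,2,9)_12 → 1⁴ + 3⁴ + 0⁴ + 2⁴ + 9⁴ = 1 + 81 + 0 + 16 + 6561 = 6659
6659 = (3,10,2,11)_12 → 3⁴ + 10⁴ + 2⁴ + 11⁴ = 81 + 10000 + 16 + 14641 = 24738

24738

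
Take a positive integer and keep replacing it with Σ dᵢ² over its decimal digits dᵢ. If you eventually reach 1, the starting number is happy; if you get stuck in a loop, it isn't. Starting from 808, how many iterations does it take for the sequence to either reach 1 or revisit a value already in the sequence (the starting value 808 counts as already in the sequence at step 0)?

15

808 → 128
128 → 69
69 → 117
117 → 51
51 → 26
26 → 40
40 → 16
16 → 37
37 → 58
58 → 89
89 → 145
145 → 42
42 → 20
20 → 4
4 → 16  — 16 repeats.
That took 15 steps.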